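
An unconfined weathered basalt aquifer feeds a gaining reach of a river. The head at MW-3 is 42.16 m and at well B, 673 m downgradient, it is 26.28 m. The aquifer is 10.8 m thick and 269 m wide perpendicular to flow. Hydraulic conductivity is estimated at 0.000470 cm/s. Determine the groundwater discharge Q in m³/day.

27.8

Convert K: 0.000470 cm/s × 864 = 0.4061 m/day.
Cross-sectional area A = 269 × 10.8 = 2905 m².
Hydraulic gradient i = (42.16 − 26.28) / 673 = 15.88 / 673 = 0.02360.
Darcy's law: Q = K · A · i = 0.4061 × 2905 × 0.02360 = 27.84 m³/day.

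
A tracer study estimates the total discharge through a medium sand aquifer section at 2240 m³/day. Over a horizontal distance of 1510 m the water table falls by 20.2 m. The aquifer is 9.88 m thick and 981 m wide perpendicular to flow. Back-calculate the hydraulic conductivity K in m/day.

17.3

Cross-sectional area A = 981 × 9.88 = 9692 m².
Hydraulic gradient i = Δh / L = 20.2 / 1510 = 0.01338.
From Q = K·A·i, K = Q / (A·i) = 2240 / (9692 × 0.01338) = 17.28 m/day.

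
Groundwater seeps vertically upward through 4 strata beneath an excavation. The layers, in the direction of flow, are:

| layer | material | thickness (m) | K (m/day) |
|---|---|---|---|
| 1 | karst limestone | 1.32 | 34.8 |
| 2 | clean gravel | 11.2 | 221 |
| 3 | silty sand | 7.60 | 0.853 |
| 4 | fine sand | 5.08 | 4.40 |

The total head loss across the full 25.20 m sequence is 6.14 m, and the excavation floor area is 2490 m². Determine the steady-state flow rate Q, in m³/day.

Flow is perpendicular to layering, so the layers act in series and the equivalent K is the thickness-weighted harmonic mean.
Total thickness L = 1.32 + 11.2 + 7.60 + 5.08 = 25.20 m.
Σ(b_i/K_i) = 1.32/34.8 + 11.2/221 + 7.60/0.853 + 5.08/4.40 = 10.15 d.
K_eq = L / Σ(b_i/K_i) = 25.20 / 10.15 = 2.482 m/day.
Q = K_eq · A · (Δh/L) = 2.482 × 2490 × (6.14/25.20) = 1506 m³/day.

1510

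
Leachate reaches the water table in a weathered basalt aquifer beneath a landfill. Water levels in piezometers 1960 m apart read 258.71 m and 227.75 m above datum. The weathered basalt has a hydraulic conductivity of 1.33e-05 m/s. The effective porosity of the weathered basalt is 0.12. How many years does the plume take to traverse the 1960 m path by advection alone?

35.5

Convert K: 1.33e-05 m/s × 86400 = 1.149 m/day.
Hydraulic gradient i = (258.71 − 227.75) / 1960 = 30.96 / 1960 = 0.01580.
Darcy flux q = K · i = 1.149 × 0.01580 = 0.01815 m/day.
Seepage velocity v = q / n_e = 0.01815 / 0.12 = 0.1513 m/day.
Travel time t = L / v = 1960 / 0.1513 = 12958 days = 35.48 years.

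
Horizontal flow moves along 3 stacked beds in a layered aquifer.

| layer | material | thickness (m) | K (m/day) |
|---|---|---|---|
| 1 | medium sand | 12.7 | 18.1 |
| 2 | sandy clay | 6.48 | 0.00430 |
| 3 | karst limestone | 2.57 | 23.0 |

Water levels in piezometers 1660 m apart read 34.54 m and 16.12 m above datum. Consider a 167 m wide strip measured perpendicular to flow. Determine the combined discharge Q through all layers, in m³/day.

536

Flow is parallel to layering, so each bed carries its own Darcy discharge and the transmissivities add.
Σ(K_i·b_i) = 18.1×12.7 + 0.00430×6.48 + 23.0×2.57 = 289.0 m²/day.
Hydraulic gradient i = (34.54 − 16.12) / 1660 = 18.42 / 1660 = 0.01110.
Q = Σ(K_i·b_i) · W · i = 289.0 × 167 × 0.01110 = 535.6 m³/day.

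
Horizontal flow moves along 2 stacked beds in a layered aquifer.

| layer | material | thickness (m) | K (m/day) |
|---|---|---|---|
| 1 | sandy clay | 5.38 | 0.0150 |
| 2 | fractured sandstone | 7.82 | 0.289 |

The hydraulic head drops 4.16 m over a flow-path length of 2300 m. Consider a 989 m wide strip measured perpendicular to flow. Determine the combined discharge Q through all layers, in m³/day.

Flow is parallel to layering, so each bed carries its own Darcy discharge and the transmissivities add.
Σ(K_i·b_i) = 0.0150×5.38 + 0.289×7.82 = 2.341 m²/day.
Hydraulic gradient i = Δh / L = 4.16 / 2300 = 0.001809.
Q = Σ(K_i·b_i) · W · i = 2.341 × 989 × 0.001809 = 4.187 m³/day.

4.19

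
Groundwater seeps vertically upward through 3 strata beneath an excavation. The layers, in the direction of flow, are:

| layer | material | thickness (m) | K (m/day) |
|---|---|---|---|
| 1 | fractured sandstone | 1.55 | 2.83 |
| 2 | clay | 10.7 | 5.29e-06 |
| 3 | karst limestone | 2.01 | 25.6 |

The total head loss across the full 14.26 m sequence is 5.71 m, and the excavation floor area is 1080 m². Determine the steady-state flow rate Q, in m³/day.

Flow is perpendicular to layering, so the layers act in series and the equivalent K is the thickness-weighted harmonic mean.
Total thickness L = 1.55 + 10.7 + 2.01 = 14.26 m.
Σ(b_i/K_i) = 1.55/2.83 + 10.7/5.29e-06 + 2.01/25.6 = 2.023e+06 d.
K_eq = L / Σ(b_i/K_i) = 14.26 / 2.023e+06 = 7.050e-06 m/day.
Q = K_eq · A · (Δh/L) = 7.050e-06 × 1080 × (5.71/14.26) = 0.003049 m³/day.

0.00305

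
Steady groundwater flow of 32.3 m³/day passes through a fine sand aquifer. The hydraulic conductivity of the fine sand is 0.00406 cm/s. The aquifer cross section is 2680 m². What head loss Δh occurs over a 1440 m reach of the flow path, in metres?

Convert K: 0.00406 cm/s × 864 = 3.508 m/day.
From Q = K·A·i, i = Q / (K·A) = 32.3 / (3.508 × 2680) = 0.003436.
Head loss Δh = i · L = 0.003436 × 1440 = 4.948 m.

4.95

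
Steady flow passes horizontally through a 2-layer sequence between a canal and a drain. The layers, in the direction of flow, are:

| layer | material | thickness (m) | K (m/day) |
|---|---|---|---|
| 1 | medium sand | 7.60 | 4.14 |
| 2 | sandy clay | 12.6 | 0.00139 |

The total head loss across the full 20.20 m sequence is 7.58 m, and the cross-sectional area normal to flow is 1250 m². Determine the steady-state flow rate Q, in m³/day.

Flow is perpendicular to layering, so the layers act in series and the equivalent K is the thickness-weighted harmonic mean.
Total thickness L = 7.60 + 12.6 = 20.20 m.
Σ(b_i/K_i) = 7.60/4.14 + 12.6/0.00139 = 9067 d.
K_eq = L / Σ(b_i/K_i) = 20.20 / 9067 = 0.002228 m/day.
Q = K_eq · A · (Δh/L) = 0.002228 × 1250 × (7.58/20.20) = 1.045 m³/day.

1.05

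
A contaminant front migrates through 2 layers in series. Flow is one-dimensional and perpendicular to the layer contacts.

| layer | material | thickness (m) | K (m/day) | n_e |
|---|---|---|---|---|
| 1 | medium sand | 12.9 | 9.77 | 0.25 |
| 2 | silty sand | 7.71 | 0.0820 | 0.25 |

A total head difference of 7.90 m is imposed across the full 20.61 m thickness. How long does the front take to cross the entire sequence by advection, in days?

62.2

With flow normal to the layers, continuity requires the same specific discharge q through every layer.
Σ(b_i/K_i) = 12.9/9.77 + 7.71/0.0820 = 95.34 d.
q = Δh / Σ(b_i/K_i) = 7.90 / 95.34 = 0.08286 m/day.
In each layer the seepage velocity is v_i = q/n_i, so the layer transit time is t_i = b_i·n_i / q:
  layer 1 (medium sand): t_1 = 12.9 × 0.25 / 0.08286 = 38.92 d
  layer 2 (silty sand): t_2 = 7.71 × 0.25 / 0.08286 = 23.26 d
Total t = Σ t_i = 62.19 days.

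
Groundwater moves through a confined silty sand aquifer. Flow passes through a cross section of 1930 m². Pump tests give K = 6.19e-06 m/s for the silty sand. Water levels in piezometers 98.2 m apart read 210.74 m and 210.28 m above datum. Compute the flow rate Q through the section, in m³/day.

Convert K: 6.19e-06 m/s × 86400 = 0.5348 m/day.
Hydraulic gradient i = (210.74 − 210.28) / 98.2 = 0.46 / 98.2 = 0.004684.
Darcy's law: Q = K · A · i = 0.5348 × 1930 × 0.004684 = 4.835 m³/day.

4.84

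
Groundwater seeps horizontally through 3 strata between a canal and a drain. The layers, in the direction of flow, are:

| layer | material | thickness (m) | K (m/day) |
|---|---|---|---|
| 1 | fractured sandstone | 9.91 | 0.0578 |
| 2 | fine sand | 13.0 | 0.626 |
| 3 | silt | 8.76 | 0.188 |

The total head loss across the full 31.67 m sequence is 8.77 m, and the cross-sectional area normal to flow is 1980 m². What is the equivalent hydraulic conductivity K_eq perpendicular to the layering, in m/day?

Flow is perpendicular to layering, so the layers act in series and the equivalent K is the thickness-weighted harmonic mean.
Total thickness L = 9.91 + 13.0 + 8.76 = 31.67 m.
Σ(b_i/K_i) = 9.91/0.0578 + 13.0/0.626 + 8.76/0.188 = 238.8 d.
K_eq = L / Σ(b_i/K_i) = 31.67 / 238.8 = 0.1326 m/day.

0.133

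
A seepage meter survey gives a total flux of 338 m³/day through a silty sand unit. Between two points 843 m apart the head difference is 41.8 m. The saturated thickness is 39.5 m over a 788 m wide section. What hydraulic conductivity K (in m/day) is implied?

0.219

Cross-sectional area A = 788 × 39.5 = 31126 m².
Hydraulic gradient i = Δh / L = 41.8 / 843 = 0.04958.
From Q = K·A·i, K = Q / (A·i) = 338 / (31126 × 0.04958) = 0.2190 m/day.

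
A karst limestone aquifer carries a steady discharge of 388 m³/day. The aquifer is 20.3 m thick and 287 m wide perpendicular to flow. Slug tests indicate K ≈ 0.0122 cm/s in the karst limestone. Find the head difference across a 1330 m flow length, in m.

Convert K: 0.0122 cm/s × 864 = 10.54 m/day.
Cross-sectional area A = 287 × 20.3 = 5826 m².
From Q = K·A·i, i = Q / (K·A) = 388 / (10.54 × 5826) = 0.006318.
Head loss Δh = i · L = 0.006318 × 1330 = 8.403 m.

8.40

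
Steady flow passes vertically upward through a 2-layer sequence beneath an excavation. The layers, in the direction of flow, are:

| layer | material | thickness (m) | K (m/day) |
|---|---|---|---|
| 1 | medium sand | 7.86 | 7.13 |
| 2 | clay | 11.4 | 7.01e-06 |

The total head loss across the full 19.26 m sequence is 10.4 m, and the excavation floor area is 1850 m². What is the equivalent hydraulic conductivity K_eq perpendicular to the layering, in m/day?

Flow is perpendicular to layering, so the layers act in series and the equivalent K is the thickness-weighted harmonic mean.
Total thickness L = 7.86 + 11.4 = 19.26 m.
Σ(b_i/K_i) = 7.86/7.13 + 11.4/7.01e-06 = 1.626e+06 d.
K_eq = L / Σ(b_i/K_i) = 19.26 / 1.626e+06 = 1.184e-05 m/day.

1.18e-05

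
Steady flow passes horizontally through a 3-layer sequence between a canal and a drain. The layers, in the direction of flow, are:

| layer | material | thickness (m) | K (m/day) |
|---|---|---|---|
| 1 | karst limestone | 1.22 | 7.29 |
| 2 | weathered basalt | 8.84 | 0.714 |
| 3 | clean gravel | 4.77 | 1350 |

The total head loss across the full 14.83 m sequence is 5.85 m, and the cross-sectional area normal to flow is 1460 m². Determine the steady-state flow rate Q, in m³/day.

Flow is perpendicular to layering, so the layers act in series and the equivalent K is the thickness-weighted harmonic mean.
Total thickness L = 1.22 + 8.84 + 4.77 = 14.83 m.
Σ(b_i/K_i) = 1.22/7.29 + 8.84/0.714 + 4.77/1350 = 12.55 d.
K_eq = L / Σ(b_i/K_i) = 14.83 / 12.55 = 1.182 m/day.
Q = K_eq · A · (Δh/L) = 1.182 × 1460 × (5.85/14.83) = 680.5 m³/day.

680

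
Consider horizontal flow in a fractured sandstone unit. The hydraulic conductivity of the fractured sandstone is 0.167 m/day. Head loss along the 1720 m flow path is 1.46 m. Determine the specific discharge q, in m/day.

Hydraulic gradient i = Δh / L = 1.46 / 1720 = 0.0008488.
Specific discharge q = K · i = 0.1670 × 0.0008488 = 0.0001418 m/day.

0.000142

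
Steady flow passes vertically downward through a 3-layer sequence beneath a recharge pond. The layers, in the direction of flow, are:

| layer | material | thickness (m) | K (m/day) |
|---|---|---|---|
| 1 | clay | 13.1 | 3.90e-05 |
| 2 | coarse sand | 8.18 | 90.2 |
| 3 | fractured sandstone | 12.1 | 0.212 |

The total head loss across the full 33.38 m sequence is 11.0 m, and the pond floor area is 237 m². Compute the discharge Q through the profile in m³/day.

0.00776

Flow is perpendicular to layering, so the layers act in series and the equivalent K is the thickness-weighted harmonic mean.
Total thickness L = 13.1 + 8.18 + 12.1 = 33.38 m.
Σ(b_i/K_i) = 13.1/3.90e-05 + 8.18/90.2 + 12.1/0.212 = 3.360e+05 d.
K_eq = L / Σ(b_i/K_i) = 33.38 / 3.360e+05 = 9.936e-05 m/day.
Q = K_eq · A · (Δh/L) = 9.936e-05 × 237 × (11.0/33.38) = 0.007760 m³/day.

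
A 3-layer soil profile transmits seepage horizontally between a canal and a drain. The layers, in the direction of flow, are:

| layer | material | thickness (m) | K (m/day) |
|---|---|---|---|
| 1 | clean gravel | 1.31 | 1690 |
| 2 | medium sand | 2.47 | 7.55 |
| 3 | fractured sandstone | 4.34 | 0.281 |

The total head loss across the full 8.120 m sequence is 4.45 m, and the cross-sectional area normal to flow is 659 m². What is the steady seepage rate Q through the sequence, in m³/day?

186

Flow is perpendicular to layering, so the layers act in series and the equivalent K is the thickness-weighted harmonic mean.
Total thickness L = 1.31 + 2.47 + 4.34 = 8.120 m.
Σ(b_i/K_i) = 1.31/1690 + 2.47/7.55 + 4.34/0.281 = 15.77 d.
K_eq = L / Σ(b_i/K_i) = 8.120 / 15.77 = 0.5148 m/day.
Q = K_eq · A · (Δh/L) = 0.5148 × 659 × (4.45/8.120) = 185.9 m³/day.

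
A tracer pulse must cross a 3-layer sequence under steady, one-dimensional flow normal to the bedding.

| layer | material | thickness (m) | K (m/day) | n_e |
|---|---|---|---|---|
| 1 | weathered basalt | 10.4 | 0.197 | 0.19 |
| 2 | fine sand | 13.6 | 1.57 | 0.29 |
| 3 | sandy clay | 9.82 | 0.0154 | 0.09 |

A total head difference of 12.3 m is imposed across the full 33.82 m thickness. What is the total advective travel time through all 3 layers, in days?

With flow normal to the layers, continuity requires the same specific discharge q through every layer.
Σ(b_i/K_i) = 10.4/0.197 + 13.6/1.57 + 9.82/0.0154 = 699.1 d.
q = Δh / Σ(b_i/K_i) = 12.3 / 699.1 = 0.01759 m/day.
In each layer the seepage velocity is v_i = q/n_i, so the layer transit time is t_i = b_i·n_i / q:
  layer 1 (weathered basalt): t_1 = 10.4 × 0.19 / 0.01759 = 112.3 d
  layer 2 (fine sand): t_2 = 13.6 × 0.29 / 0.01759 = 224.2 d
  layer 3 (sandy clay): t_3 = 9.82 × 0.09 / 0.01759 = 50.23 d
Total t = Σ t_i = 386.7 days.

387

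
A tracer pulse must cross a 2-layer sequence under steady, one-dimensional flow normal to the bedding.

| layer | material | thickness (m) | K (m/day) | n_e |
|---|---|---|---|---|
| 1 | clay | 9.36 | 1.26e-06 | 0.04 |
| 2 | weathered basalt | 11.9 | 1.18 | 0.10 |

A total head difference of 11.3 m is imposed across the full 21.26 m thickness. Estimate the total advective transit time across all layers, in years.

With flow normal to the layers, continuity requires the same specific discharge q through every layer.
Σ(b_i/K_i) = 9.36/1.26e-06 + 11.9/1.18 = 7.429e+06 d.
q = Δh / Σ(b_i/K_i) = 11.3 / 7.429e+06 = 1.521e-06 m/day.
In each layer the seepage velocity is v_i = q/n_i, so the layer transit time is t_i = b_i·n_i / q:
  layer 1 (clay): t_1 = 9.36 × 0.04 / 1.521e-06 = 2.461e+05 d
  layer 2 (weathered basalt): t_2 = 11.9 × 0.10 / 1.521e-06 = 7.823e+05 d
Total t = Σ t_i = 1.028e+06 days = 2816 years.

2820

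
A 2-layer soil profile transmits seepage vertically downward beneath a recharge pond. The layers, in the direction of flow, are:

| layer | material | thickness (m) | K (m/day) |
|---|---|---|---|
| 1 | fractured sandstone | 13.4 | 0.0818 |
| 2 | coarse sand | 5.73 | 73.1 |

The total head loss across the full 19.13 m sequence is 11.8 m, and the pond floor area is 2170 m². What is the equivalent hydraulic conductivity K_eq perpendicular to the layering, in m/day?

0.117

Flow is perpendicular to layering, so the layers act in series and the equivalent K is the thickness-weighted harmonic mean.
Total thickness L = 13.4 + 5.73 = 19.13 m.
Σ(b_i/K_i) = 13.4/0.0818 + 5.73/73.1 = 163.9 d.
K_eq = L / Σ(b_i/K_i) = 19.13 / 163.9 = 0.1167 m/day.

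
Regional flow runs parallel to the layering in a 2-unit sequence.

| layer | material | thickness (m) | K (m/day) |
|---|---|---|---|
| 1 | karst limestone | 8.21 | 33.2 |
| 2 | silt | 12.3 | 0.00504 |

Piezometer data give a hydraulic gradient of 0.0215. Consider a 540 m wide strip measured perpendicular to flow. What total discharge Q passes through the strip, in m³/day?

Flow is parallel to layering, so each bed carries its own Darcy discharge and the transmissivities add.
Σ(K_i·b_i) = 33.2×8.21 + 0.00504×12.3 = 272.6 m²/day.
Hydraulic gradient i = 0.0215.
Q = Σ(K_i·b_i) · W · i = 272.6 × 540 × 0.02150 = 3165 m³/day.

3170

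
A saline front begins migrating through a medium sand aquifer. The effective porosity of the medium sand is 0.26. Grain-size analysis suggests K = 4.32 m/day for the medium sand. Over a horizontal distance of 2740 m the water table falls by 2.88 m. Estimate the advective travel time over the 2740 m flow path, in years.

Hydraulic gradient i = Δh / L = 2.88 / 2740 = 0.001051.
Darcy flux q = K · i = 4.320 × 0.001051 = 0.004541 m/day.
Seepage velocity v = q / n_e = 0.004541 / 0.26 = 0.01746 m/day.
Travel time t = L / v = 2740 / 0.01746 = 1.569e+05 days = 429.5 years.

430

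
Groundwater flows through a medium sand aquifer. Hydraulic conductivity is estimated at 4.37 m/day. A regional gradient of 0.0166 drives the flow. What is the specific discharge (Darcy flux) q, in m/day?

Hydraulic gradient i = 0.0166.
Specific discharge q = K · i = 4.370 × 0.01660 = 0.07254 m/day.

0.0725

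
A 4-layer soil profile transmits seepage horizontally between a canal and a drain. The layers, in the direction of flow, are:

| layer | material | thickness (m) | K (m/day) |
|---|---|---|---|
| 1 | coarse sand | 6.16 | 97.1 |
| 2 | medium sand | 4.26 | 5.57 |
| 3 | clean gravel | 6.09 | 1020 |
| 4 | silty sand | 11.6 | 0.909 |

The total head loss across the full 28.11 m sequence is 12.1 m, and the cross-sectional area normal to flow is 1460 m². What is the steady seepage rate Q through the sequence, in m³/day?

1300

Flow is perpendicular to layering, so the layers act in series and the equivalent K is the thickness-weighted harmonic mean.
Total thickness L = 6.16 + 4.26 + 6.09 + 11.6 = 28.11 m.
Σ(b_i/K_i) = 6.16/97.1 + 4.26/5.57 + 6.09/1020 + 11.6/0.909 = 13.60 d.
K_eq = L / Σ(b_i/K_i) = 28.11 / 13.60 = 2.068 m/day.
Q = K_eq · A · (Δh/L) = 2.068 × 1460 × (12.1/28.11) = 1299 m³/day.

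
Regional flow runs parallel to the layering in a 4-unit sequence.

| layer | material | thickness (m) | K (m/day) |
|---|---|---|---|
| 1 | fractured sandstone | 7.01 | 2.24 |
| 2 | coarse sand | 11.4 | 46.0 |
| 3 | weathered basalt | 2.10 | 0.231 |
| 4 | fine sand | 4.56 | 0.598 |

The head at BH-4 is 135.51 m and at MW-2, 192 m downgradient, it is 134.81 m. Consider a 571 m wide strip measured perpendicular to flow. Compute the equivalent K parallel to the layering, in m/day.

Flow is parallel to layering, so each bed carries its own Darcy discharge and the transmissivities add.
Σ(K_i·b_i) = 2.24×7.01 + 46.0×11.4 + 0.231×2.10 + 0.598×4.56 = 543.3 m²/day.
Total thickness b = 25.07 m, so K_eq = Σ(K_i·b_i)/b = 21.67 m/day.

21.7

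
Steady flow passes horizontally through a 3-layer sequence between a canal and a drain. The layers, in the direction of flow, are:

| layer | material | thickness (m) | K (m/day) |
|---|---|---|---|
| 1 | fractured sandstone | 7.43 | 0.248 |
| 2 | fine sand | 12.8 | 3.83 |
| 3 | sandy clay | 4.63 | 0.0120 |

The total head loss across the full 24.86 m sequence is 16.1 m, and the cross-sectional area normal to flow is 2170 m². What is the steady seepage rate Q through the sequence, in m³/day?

Flow is perpendicular to layering, so the layers act in series and the equivalent K is the thickness-weighted harmonic mean.
Total thickness L = 7.43 + 12.8 + 4.63 = 24.86 m.
Σ(b_i/K_i) = 7.43/0.248 + 12.8/3.83 + 4.63/0.0120 = 419.1 d.
K_eq = L / Σ(b_i/K_i) = 24.86 / 419.1 = 0.05931 m/day.
Q = K_eq · A · (Δh/L) = 0.05931 × 2170 × (16.1/24.86) = 83.35 m³/day.

83.4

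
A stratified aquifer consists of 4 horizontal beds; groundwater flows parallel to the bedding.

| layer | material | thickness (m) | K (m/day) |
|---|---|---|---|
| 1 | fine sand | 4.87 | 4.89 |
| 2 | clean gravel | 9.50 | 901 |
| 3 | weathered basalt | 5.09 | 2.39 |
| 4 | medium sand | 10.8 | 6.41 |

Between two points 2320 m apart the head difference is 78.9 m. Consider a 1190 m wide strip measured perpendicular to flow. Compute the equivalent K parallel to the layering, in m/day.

286

Flow is parallel to layering, so each bed carries its own Darcy discharge and the transmissivities add.
Σ(K_i·b_i) = 4.89×4.87 + 901×9.50 + 2.39×5.09 + 6.41×10.8 = 8665 m²/day.
Total thickness b = 30.26 m, so K_eq = Σ(K_i·b_i)/b = 286.3 m/day.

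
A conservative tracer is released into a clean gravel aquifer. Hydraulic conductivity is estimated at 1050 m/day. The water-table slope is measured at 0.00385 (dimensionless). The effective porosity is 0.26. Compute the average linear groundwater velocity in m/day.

Hydraulic gradient i = 0.00385.
Darcy flux q = K · i = 1050 × 0.003850 = 4.043 m/day.
Seepage velocity v = q / n_e = 4.043 / 0.26 = 15.55 m/day.

15.5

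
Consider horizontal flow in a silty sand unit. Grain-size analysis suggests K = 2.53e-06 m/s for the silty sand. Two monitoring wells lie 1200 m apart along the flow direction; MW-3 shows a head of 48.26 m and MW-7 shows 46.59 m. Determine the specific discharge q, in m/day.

0.000304

Convert K: 2.53e-06 m/s × 86400 = 0.2186 m/day.
Hydraulic gradient i = (48.26 − 46.59) / 1200 = 1.67 / 1200 = 0.001392.
Specific discharge q = K · i = 0.2186 × 0.001392 = 0.0003042 m/day.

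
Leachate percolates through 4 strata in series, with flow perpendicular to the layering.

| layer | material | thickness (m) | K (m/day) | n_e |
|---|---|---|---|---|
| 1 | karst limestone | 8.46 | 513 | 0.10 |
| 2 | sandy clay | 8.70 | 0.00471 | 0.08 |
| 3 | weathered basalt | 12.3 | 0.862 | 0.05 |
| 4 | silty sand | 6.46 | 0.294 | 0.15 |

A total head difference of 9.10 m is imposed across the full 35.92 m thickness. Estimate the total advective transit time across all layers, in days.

With flow normal to the layers, continuity requires the same specific discharge q through every layer.
Σ(b_i/K_i) = 8.46/513 + 8.70/0.00471 + 12.3/0.862 + 6.46/0.294 = 1883 d.
q = Δh / Σ(b_i/K_i) = 9.10 / 1883 = 0.004832 m/day.
In each layer the seepage velocity is v_i = q/n_i, so the layer transit time is t_i = b_i·n_i / q:
  layer 1 (karst limestone): t_1 = 8.46 × 0.10 / 0.004832 = 175.1 d
  layer 2 (sandy clay): t_2 = 8.70 × 0.08 / 0.004832 = 144.0 d
  layer 3 (weathered basalt): t_3 = 12.3 × 0.05 / 0.004832 = 127.3 d
  layer 4 (silty sand): t_4 = 6.46 × 0.15 / 0.004832 = 200.6 d
Total t = Σ t_i = 647.0 days.

647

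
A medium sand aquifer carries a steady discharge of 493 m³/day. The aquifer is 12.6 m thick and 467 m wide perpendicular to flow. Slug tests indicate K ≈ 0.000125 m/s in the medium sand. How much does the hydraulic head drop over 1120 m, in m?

8.69

Convert K: 0.000125 m/s × 86400 = 10.80 m/day.
Cross-sectional area A = 467 × 12.6 = 5884 m².
From Q = K·A·i, i = Q / (K·A) = 493 / (10.80 × 5884) = 0.007758.
Head loss Δh = i · L = 0.007758 × 1120 = 8.689 m.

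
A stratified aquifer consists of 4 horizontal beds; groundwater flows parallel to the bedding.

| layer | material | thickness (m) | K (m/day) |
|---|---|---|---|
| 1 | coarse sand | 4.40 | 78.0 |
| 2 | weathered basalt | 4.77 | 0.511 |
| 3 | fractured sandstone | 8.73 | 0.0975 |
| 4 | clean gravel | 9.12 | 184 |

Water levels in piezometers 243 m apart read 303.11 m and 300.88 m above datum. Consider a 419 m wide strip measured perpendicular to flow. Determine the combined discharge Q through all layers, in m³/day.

Flow is parallel to layering, so each bed carries its own Darcy discharge and the transmissivities add.
Σ(K_i·b_i) = 78.0×4.40 + 0.511×4.77 + 0.0975×8.73 + 184×9.12 = 2025 m²/day.
Hydraulic gradient i = (303.11 − 300.88) / 243 = 2.23 / 243 = 0.009177.
Q = Σ(K_i·b_i) · W · i = 2025 × 419 × 0.009177 = 7785 m³/day.

7780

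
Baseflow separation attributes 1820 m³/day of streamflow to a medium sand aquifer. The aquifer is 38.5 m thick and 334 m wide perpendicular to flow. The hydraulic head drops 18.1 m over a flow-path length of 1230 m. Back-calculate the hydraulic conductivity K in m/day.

9.62

Cross-sectional area A = 334 × 38.5 = 12859 m².
Hydraulic gradient i = Δh / L = 18.1 / 1230 = 0.01472.
From Q = K·A·i, K = Q / (A·i) = 1820 / (12859 × 0.01472) = 9.618 m/day.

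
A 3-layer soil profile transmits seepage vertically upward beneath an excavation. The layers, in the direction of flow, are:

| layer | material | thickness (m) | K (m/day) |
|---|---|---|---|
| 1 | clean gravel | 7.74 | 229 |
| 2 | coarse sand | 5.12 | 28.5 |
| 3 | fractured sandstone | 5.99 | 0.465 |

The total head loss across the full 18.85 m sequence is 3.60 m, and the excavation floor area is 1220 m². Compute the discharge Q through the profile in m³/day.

335

Flow is perpendicular to layering, so the layers act in series and the equivalent K is the thickness-weighted harmonic mean.
Total thickness L = 7.74 + 5.12 + 5.99 = 18.85 m.
Σ(b_i/K_i) = 7.74/229 + 5.12/28.5 + 5.99/0.465 = 13.10 d.
K_eq = L / Σ(b_i/K_i) = 18.85 / 13.10 = 1.439 m/day.
Q = K_eq · A · (Δh/L) = 1.439 × 1220 × (3.60/18.85) = 335.4 m³/day.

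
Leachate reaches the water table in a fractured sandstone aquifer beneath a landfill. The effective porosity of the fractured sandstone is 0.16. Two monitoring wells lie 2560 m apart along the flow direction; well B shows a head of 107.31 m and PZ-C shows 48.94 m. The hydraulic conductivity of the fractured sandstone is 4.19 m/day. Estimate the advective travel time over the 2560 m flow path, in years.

Hydraulic gradient i = (107.31 − 48.94) / 2560 = 58.37 / 2560 = 0.02280.
Darcy flux q = K · i = 4.190 × 0.02280 = 0.09554 m/day.
Seepage velocity v = q / n_e = 0.09554 / 0.16 = 0.5971 m/day.
Travel time t = L / v = 2560 / 0.5971 = 4287 days = 11.74 years.

11.7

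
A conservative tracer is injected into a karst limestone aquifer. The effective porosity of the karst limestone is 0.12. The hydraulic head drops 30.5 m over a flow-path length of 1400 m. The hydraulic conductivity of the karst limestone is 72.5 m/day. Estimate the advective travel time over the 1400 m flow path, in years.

Hydraulic gradient i = Δh / L = 30.5 / 1400 = 0.02179.
Darcy flux q = K · i = 72.50 × 0.02179 = 1.579 m/day.
Seepage velocity v = q / n_e = 1.579 / 0.12 = 13.16 m/day.
Travel time t = L / v = 1400 / 13.16 = 106.4 days = 0.2912 years.

0.291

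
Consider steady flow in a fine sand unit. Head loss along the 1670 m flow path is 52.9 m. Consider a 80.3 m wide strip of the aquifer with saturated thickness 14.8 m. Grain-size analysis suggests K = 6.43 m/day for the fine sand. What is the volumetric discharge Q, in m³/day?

Cross-sectional area A = 80.3 × 14.8 = 1188 m².
Hydraulic gradient i = Δh / L = 52.9 / 1670 = 0.03168.
Darcy's law: Q = K · A · i = 6.430 × 1188 × 0.03168 = 242.1 m³/day.

242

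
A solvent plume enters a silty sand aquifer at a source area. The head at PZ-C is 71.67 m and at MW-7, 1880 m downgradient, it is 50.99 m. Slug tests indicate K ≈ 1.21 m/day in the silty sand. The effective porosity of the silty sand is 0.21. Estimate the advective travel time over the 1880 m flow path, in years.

Hydraulic gradient i = (71.67 − 50.99) / 1880 = 20.68 / 1880 = 0.01100.
Darcy flux q = K · i = 1.210 × 0.01100 = 0.01331 m/day.
Seepage velocity v = q / n_e = 0.01331 / 0.21 = 0.06338 m/day.
Travel time t = L / v = 1880 / 0.06338 = 29662 days = 81.21 years.

81.2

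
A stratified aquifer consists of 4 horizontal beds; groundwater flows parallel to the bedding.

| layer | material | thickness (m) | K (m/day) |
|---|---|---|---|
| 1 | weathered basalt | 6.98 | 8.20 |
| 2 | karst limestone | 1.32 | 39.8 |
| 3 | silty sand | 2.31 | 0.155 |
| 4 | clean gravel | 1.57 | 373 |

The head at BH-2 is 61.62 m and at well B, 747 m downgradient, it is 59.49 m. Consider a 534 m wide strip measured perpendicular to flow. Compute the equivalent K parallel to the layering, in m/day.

57.1

Flow is parallel to layering, so each bed carries its own Darcy discharge and the transmissivities add.
Σ(K_i·b_i) = 8.20×6.98 + 39.8×1.32 + 0.155×2.31 + 373×1.57 = 695.7 m²/day.
Total thickness b = 12.18 m, so K_eq = Σ(K_i·b_i)/b = 57.12 m/day.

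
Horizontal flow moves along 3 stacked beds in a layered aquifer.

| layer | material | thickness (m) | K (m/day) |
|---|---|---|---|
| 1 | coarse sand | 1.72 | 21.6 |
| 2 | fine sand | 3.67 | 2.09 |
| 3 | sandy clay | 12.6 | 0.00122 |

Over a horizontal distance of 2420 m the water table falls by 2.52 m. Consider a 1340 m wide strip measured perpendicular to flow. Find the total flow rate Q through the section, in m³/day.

62.6

Flow is parallel to layering, so each bed carries its own Darcy discharge and the transmissivities add.
Σ(K_i·b_i) = 21.6×1.72 + 2.09×3.67 + 0.00122×12.6 = 44.84 m²/day.
Hydraulic gradient i = Δh / L = 2.52 / 2420 = 0.001041.
Q = Σ(K_i·b_i) · W · i = 44.84 × 1340 × 0.001041 = 62.57 m³/day.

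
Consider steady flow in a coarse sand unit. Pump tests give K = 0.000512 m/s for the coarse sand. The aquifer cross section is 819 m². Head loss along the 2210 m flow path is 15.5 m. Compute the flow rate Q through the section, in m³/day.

254

Convert K: 0.000512 m/s × 86400 = 44.24 m/day.
Hydraulic gradient i = Δh / L = 15.5 / 2210 = 0.007014.
Darcy's law: Q = K · A · i = 44.24 × 819.0 × 0.007014 = 254.1 m³/day.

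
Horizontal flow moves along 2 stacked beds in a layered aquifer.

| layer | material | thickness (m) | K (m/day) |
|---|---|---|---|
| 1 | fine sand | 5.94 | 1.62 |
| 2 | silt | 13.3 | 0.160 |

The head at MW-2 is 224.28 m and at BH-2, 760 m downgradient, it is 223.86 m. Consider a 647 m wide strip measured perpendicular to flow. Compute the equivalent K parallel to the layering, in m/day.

0.611

Flow is parallel to layering, so each bed carries its own Darcy discharge and the transmissivities add.
Σ(K_i·b_i) = 1.62×5.94 + 0.160×13.3 = 11.75 m²/day.
Total thickness b = 19.24 m, so K_eq = Σ(K_i·b_i)/b = 0.6107 m/day.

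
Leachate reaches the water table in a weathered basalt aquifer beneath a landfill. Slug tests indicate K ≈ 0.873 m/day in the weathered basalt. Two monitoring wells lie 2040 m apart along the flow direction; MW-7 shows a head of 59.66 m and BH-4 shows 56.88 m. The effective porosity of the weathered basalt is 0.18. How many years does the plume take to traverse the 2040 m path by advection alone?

845

Hydraulic gradient i = (59.66 − 56.88) / 2040 = 2.78 / 2040 = 0.001363.
Darcy flux q = K · i = 0.8730 × 0.001363 = 0.001190 m/day.
Seepage velocity v = q / n_e = 0.001190 / 0.18 = 0.006609 m/day.
Travel time t = L / v = 2040 / 0.006609 = 3.087e+05 days = 845.1 years.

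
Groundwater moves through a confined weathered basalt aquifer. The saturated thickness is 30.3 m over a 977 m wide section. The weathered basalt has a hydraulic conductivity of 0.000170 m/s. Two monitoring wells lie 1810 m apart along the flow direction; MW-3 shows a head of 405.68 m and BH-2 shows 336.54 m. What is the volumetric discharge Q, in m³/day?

16600

Convert K: 0.000170 m/s × 86400 = 14.69 m/day.
Cross-sectional area A = 977 × 30.3 = 29603 m².
Hydraulic gradient i = (405.68 − 336.54) / 1810 = 69.14 / 1810 = 0.03820.
Darcy's law: Q = K · A · i = 14.69 × 29603 × 0.03820 = 16609 m³/day.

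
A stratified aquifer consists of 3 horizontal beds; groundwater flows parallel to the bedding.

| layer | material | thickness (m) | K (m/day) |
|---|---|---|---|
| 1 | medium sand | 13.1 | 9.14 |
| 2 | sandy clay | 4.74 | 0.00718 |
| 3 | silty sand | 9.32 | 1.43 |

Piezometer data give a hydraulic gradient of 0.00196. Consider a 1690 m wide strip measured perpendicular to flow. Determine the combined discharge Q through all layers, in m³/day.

441

Flow is parallel to layering, so each bed carries its own Darcy discharge and the transmissivities add.
Σ(K_i·b_i) = 9.14×13.1 + 0.00718×4.74 + 1.43×9.32 = 133.1 m²/day.
Hydraulic gradient i = 0.00196.
Q = Σ(K_i·b_i) · W · i = 133.1 × 1690 × 0.001960 = 440.9 m³/day.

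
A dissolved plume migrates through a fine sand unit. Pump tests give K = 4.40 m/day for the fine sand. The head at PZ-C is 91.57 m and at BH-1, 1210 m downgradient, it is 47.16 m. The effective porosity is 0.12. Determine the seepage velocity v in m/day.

1.35

Hydraulic gradient i = (91.57 − 47.16) / 1210 = 44.41 / 1210 = 0.03670.
Darcy flux q = K · i = 4.400 × 0.03670 = 0.1615 m/day.
Seepage velocity v = q / n_e = 0.1615 / 0.12 = 1.346 m/day.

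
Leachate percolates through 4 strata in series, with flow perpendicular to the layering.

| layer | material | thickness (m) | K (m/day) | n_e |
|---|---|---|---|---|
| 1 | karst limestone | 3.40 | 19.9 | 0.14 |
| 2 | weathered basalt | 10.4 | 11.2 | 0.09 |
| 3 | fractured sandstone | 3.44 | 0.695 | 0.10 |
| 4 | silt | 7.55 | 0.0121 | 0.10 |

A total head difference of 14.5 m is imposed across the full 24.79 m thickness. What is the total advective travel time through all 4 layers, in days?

109

With flow normal to the layers, continuity requires the same specific discharge q through every layer.
Σ(b_i/K_i) = 3.40/19.9 + 10.4/11.2 + 3.44/0.695 + 7.55/0.0121 = 630.0 d.
q = Δh / Σ(b_i/K_i) = 14.5 / 630.0 = 0.02302 m/day.
In each layer the seepage velocity is v_i = q/n_i, so the layer transit time is t_i = b_i·n_i / q:
  layer 1 (karst limestone): t_1 = 3.40 × 0.14 / 0.02302 = 20.68 d
  layer 2 (weathered basalt): t_2 = 10.4 × 0.09 / 0.02302 = 40.67 d
  layer 3 (fractured sandstone): t_3 = 3.44 × 0.10 / 0.02302 = 14.95 d
  layer 4 (silt): t_4 = 7.55 × 0.10 / 0.02302 = 32.80 d
Total t = Σ t_i = 109.1 days.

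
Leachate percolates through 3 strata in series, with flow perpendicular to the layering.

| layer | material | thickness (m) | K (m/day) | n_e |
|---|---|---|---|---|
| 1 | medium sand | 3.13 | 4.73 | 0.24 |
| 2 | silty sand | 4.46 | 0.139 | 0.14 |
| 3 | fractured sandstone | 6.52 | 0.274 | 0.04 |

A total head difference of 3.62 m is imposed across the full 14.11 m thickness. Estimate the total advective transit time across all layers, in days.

25.6

With flow normal to the layers, continuity requires the same specific discharge q through every layer.
Σ(b_i/K_i) = 3.13/4.73 + 4.46/0.139 + 6.52/0.274 = 56.54 d.
q = Δh / Σ(b_i/K_i) = 3.62 / 56.54 = 0.06402 m/day.
In each layer the seepage velocity is v_i = q/n_i, so the layer transit time is t_i = b_i·n_i / q:
  layer 1 (medium sand): t_1 = 3.13 × 0.24 / 0.06402 = 11.73 d
  layer 2 (silty sand): t_2 = 4.46 × 0.14 / 0.06402 = 9.753 d
  layer 3 (fractured sandstone): t_3 = 6.52 × 0.04 / 0.06402 = 4.074 d
Total t = Σ t_i = 25.56 days.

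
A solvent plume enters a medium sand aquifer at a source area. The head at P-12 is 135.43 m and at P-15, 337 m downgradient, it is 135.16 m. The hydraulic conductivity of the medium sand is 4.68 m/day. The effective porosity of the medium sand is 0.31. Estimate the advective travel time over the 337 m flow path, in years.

Hydraulic gradient i = (135.43 − 135.16) / 337 = 0.27 / 337 = 0.0008012.
Darcy flux q = K · i = 4.680 × 0.0008012 = 0.003750 m/day.
Seepage velocity v = q / n_e = 0.003750 / 0.31 = 0.01210 m/day.
Travel time t = L / v = 337 / 0.01210 = 27862 days = 76.28 years.

76.3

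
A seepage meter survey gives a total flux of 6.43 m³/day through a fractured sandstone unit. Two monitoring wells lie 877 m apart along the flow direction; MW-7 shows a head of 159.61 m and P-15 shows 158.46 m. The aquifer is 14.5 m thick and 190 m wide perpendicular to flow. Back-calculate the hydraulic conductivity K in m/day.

1.78

Cross-sectional area A = 190 × 14.5 = 2755 m².
Hydraulic gradient i = (159.61 − 158.46) / 877 = 1.15 / 877 = 0.001311.
From Q = K·A·i, K = Q / (A·i) = 6.43 / (2755 × 0.001311) = 1.780 m/day.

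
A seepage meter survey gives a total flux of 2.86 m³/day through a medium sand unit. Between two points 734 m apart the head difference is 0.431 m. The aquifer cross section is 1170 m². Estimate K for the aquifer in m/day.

Hydraulic gradient i = Δh / L = 0.431 / 734 = 0.0005872.
From Q = K·A·i, K = Q / (A·i) = 2.86 / (1170 × 0.0005872) = 4.163 m/day.

4.16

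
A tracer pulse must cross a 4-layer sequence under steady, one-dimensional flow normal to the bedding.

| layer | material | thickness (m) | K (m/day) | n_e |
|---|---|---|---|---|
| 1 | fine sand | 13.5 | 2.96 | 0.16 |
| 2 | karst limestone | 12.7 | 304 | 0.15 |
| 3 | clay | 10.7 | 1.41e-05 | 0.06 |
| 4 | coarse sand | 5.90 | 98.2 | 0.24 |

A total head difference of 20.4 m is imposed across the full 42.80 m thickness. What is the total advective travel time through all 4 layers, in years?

624

With flow normal to the layers, continuity requires the same specific discharge q through every layer.
Σ(b_i/K_i) = 13.5/2.96 + 12.7/304 + 10.7/1.41e-05 + 5.90/98.2 = 7.589e+05 d.
q = Δh / Σ(b_i/K_i) = 20.4 / 7.589e+05 = 2.688e-05 m/day.
In each layer the seepage velocity is v_i = q/n_i, so the layer transit time is t_i = b_i·n_i / q:
  layer 1 (fine sand): t_1 = 13.5 × 0.16 / 2.688e-05 = 80351 d
  layer 2 (karst limestone): t_2 = 12.7 × 0.15 / 2.688e-05 = 70865 d
  layer 3 (clay): t_3 = 10.7 × 0.06 / 2.688e-05 = 23882 d
  layer 4 (coarse sand): t_4 = 5.90 × 0.24 / 2.688e-05 = 52674 d
Total t = Σ t_i = 2.278e+05 days = 623.6 years.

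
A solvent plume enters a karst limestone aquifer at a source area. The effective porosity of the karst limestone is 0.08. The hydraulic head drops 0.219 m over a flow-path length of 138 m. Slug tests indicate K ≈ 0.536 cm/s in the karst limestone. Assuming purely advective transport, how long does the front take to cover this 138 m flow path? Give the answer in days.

15.0

Convert K: 0.536 cm/s × 864 = 463.1 m/day.
Hydraulic gradient i = Δh / L = 0.219 / 138 = 0.001587.
Darcy flux q = K · i = 463.1 × 0.001587 = 0.7349 m/day.
Seepage velocity v = q / n_e = 0.7349 / 0.08 = 9.187 m/day.
Travel time t = L / v = 138 / 9.187 = 15.02 days.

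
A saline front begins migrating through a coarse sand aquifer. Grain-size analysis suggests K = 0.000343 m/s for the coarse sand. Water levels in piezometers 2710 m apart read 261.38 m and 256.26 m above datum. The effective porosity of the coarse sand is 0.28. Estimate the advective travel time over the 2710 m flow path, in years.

37.1

Convert K: 0.000343 m/s × 86400 = 29.64 m/day.
Hydraulic gradient i = (261.38 − 256.26) / 2710 = 5.12 / 2710 = 0.001889.
Darcy flux q = K · i = 29.64 × 0.001889 = 0.05599 m/day.
Seepage velocity v = q / n_e = 0.05599 / 0.28 = 0.2000 m/day.
Travel time t = L / v = 2710 / 0.2000 = 13552 days = 37.10 years.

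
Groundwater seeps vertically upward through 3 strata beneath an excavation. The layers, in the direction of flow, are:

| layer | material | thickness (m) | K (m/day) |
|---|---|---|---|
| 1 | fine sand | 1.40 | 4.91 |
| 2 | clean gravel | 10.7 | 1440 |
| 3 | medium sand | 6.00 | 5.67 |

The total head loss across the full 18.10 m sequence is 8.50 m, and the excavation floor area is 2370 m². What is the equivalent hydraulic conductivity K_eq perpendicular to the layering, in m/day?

Flow is perpendicular to layering, so the layers act in series and the equivalent K is the thickness-weighted harmonic mean.
Total thickness L = 1.40 + 10.7 + 6.00 = 18.10 m.
Σ(b_i/K_i) = 1.40/4.91 + 10.7/1440 + 6.00/5.67 = 1.351 d.
K_eq = L / Σ(b_i/K_i) = 18.10 / 1.351 = 13.40 m/day.

13.4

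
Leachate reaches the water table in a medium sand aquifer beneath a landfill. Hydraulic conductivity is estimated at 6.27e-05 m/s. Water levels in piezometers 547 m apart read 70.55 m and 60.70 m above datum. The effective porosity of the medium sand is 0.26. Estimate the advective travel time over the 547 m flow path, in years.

Convert K: 6.27e-05 m/s × 86400 = 5.417 m/day.
Hydraulic gradient i = (70.55 − 60.70) / 547 = 9.85 / 547 = 0.01801.
Darcy flux q = K · i = 5.417 × 0.01801 = 0.09755 m/day.
Seepage velocity v = q / n_e = 0.09755 / 0.26 = 0.3752 m/day.
Travel time t = L / v = 547 / 0.3752 = 1458 days = 3.992 years.

3.99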